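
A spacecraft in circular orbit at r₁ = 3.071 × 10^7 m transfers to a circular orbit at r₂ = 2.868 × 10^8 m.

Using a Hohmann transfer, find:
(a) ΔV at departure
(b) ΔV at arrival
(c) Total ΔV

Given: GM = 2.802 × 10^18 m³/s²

Transfer semi-major axis: a_t = (r₁ + r₂)/2 = (3.071e+07 + 2.868e+08)/2 = 1.58755e+08 m.
Circular speeds: v₁ = √(GM/r₁) = 302061 m/s, v₂ = √(GM/r₂) = 98842.7 m/s.
Transfer speeds (vis-viva v² = GM(2/r − 1/a_t)): v₁ᵗ = 405994 m/s, v₂ᵗ = 43473.1 m/s.
(a) ΔV₁ = |v₁ᵗ − v₁| ≈ 1.039e+05 m/s = 103.9 km/s.
(b) ΔV₂ = |v₂ − v₂ᵗ| ≈ 5.537e+04 m/s = 55.37 km/s.
(c) ΔV_total = ΔV₁ + ΔV₂ ≈ 1.593e+05 m/s = 159.3 km/s.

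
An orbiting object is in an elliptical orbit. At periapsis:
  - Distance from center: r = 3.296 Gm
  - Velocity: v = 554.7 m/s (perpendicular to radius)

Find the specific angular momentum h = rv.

Convert to SI: r = 3.296 Gm = 3.296e+09 m.
With v perpendicular to r, h = r · v.
h = 3.296e+09 · 554.7 m²/s ≈ 1.828e+12 m²/s.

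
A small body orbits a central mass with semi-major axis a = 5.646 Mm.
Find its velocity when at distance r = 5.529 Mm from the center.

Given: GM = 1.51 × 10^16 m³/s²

Convert to SI: a = 5.646 Mm = 5.646e+06 m; r = 5.529 Mm = 5.529e+06 m.
Vis-viva: v = √(GM · (2/r − 1/a)).
2/r − 1/a = 2/5.529e+06 − 1/5.646e+06 = 1.84613e-07 m⁻¹.
v = √(1.51e+16 · 1.84613e-07) m/s ≈ 5.28e+04 m/s = 52.8 km/s.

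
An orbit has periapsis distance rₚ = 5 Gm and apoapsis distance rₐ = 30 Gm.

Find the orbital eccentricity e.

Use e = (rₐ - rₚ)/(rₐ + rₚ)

Convert to SI: rₚ = 5 Gm = 5e+09 m; rₐ = 30 Gm = 3e+10 m.
e = (rₐ − rₚ) / (rₐ + rₚ).
e = (3e+10 − 5e+09) / (3e+10 + 5e+09) = 2.5e+10 / 3.5e+10 ≈ 0.7143.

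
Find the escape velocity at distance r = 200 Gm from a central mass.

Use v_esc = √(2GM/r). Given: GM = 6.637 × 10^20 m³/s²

Convert to SI: r = 200 Gm = 2e+11 m.
Escape velocity comes from setting total energy to zero: ½v² − GM/r = 0 ⇒ v_esc = √(2GM / r).
v_esc = √(2 · 6.637e+20 / 2e+11) m/s ≈ 8.147e+04 m/s = 81.47 km/s.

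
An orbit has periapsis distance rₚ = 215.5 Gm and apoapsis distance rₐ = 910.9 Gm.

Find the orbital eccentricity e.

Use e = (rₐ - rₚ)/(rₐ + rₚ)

Convert to SI: rₚ = 215.5 Gm = 2.155e+11 m; rₐ = 910.9 Gm = 9.109e+11 m.
e = (rₐ − rₚ) / (rₐ + rₚ).
e = (9.109e+11 − 2.155e+11) / (9.109e+11 + 2.155e+11) = 6.954e+11 / 1.1264e+12 ≈ 0.6174.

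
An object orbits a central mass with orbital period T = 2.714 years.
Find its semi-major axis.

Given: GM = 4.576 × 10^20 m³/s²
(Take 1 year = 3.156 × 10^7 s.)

Convert to SI: T = 2.714 years = 8.56538e+07 s.
Invert Kepler's third law: a = (GM · T² / (4π²))^(1/3).
Substituting T = 8.56538e+07 s and GM = 4.576e+20 m³/s²:
a = (4.576e+20 · (8.56538e+07)² / (4π²))^(1/3) m
a ≈ 4.398e+11 m = 439.8 Gm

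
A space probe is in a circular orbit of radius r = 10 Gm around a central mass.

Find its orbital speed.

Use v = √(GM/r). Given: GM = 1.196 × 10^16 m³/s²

Convert to SI: r = 10 Gm = 1e+10 m.
For a circular orbit, gravity supplies the centripetal force, so v = √(GM / r).
v = √(1.196e+16 / 1e+10) m/s ≈ 1094 m/s = 1.094 km/s.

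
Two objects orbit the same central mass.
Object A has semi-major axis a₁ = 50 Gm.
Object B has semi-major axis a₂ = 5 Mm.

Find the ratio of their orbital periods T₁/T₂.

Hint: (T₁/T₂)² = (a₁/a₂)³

Convert to SI: a₁ = 50 Gm = 5e+10 m; a₂ = 5 Mm = 5e+06 m.
From Kepler's third law, (T₁/T₂)² = (a₁/a₂)³, so T₁/T₂ = (a₁/a₂)^(3/2).
a₁/a₂ = 5e+10 / 5e+06 = 10000.
T₁/T₂ = (10000)^(3/2) ≈ 1e+06.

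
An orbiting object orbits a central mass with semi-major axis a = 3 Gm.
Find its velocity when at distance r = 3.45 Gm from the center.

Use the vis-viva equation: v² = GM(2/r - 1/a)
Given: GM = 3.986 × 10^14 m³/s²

Convert to SI: a = 3 Gm = 3e+09 m; r = 3.45 Gm = 3.45e+09 m.
Vis-viva: v = √(GM · (2/r − 1/a)).
2/r − 1/a = 2/3.45e+09 − 1/3e+09 = 2.46377e-10 m⁻¹.
v = √(3.986e+14 · 2.46377e-10) m/s ≈ 313.4 m/s = 313.4 m/s.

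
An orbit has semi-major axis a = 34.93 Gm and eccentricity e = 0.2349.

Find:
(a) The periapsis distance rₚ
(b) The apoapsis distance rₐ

Convert to SI: a = 34.93 Gm = 3.493e+10 m.
(a) rₚ = a(1 − e) = 3.493e+10 · (1 − 0.2349) = 3.493e+10 · 0.7651 ≈ 2.672e+10 m = 26.72 Gm.
(b) rₐ = a(1 + e) = 3.493e+10 · (1 + 0.2349) = 3.493e+10 · 1.2349 ≈ 4.314e+10 m = 43.14 Gm.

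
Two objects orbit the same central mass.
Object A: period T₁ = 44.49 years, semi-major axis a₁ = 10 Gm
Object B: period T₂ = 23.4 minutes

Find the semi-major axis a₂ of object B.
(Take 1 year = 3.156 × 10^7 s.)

Convert to SI: T₁ = 44.49 years = 1.4041e+09 s; a₁ = 10 Gm = 1e+10 m; T₂ = 23.4 minutes = 1404 s.
Kepler's third law: (T₁/T₂)² = (a₁/a₂)³ ⇒ a₂ = a₁ · (T₂/T₁)^(2/3).
T₂/T₁ = 1404 / 1.4041e+09 = 9.99926e-07.
a₂ = 1e+10 · (9.99926e-07)^(2/3) m ≈ 1e+06 m = 1000 km.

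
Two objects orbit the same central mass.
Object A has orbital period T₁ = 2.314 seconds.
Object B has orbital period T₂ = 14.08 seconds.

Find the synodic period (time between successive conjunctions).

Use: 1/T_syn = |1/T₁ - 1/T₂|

T_syn = |T₁ · T₂ / (T₁ − T₂)|.
T_syn = |2.314 · 14.08 / (2.314 − 14.08)| s ≈ 2.769 s = 2.769 seconds.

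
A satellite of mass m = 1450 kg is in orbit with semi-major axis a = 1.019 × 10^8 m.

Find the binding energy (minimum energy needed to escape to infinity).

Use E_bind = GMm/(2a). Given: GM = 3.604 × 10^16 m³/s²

Total orbital energy is E = −GMm/(2a); binding energy is E_bind = −E = GMm/(2a).
E_bind = 3.604e+16 · 1450 / (2 · 1.019e+08) J ≈ 2.564e+11 J = 256.4 GJ.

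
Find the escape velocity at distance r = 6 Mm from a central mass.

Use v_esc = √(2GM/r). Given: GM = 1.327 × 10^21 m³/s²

Convert to SI: r = 6 Mm = 6e+06 m.
Escape velocity comes from setting total energy to zero: ½v² − GM/r = 0 ⇒ v_esc = √(2GM / r).
v_esc = √(2 · 1.327e+21 / 6e+06) m/s ≈ 2.103e+07 m/s = 2.103e+04 km/s.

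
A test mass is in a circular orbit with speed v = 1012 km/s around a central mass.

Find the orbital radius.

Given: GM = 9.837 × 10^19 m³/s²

Convert to SI: v = 1012 km/s = 1.012e+06 m/s.
For a circular orbit, v² = GM / r, so r = GM / v².
r = 9.837e+19 / (1.012e+06)² m ≈ 9.605e+07 m = 96.05 Mm.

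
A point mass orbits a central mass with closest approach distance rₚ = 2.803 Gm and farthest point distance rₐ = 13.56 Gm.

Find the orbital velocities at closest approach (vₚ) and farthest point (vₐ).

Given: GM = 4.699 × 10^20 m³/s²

Convert to SI: rₚ = 2.803 Gm = 2.803e+09 m; rₐ = 13.56 Gm = 1.356e+10 m.
Use the vis-viva equation v² = GM(2/r − 1/a) with a = (rₚ + rₐ)/2 = (2.803e+09 + 1.356e+10)/2 = 8.1815e+09 m.
vₚ = √(GM · (2/rₚ − 1/a)) = √(4.699e+20 · (2/2.803e+09 − 1/8.1815e+09)) m/s ≈ 5.271e+05 m/s = 527.1 km/s.
vₐ = √(GM · (2/rₐ − 1/a)) = √(4.699e+20 · (2/1.356e+10 − 1/8.1815e+09)) m/s ≈ 1.09e+05 m/s = 109 km/s.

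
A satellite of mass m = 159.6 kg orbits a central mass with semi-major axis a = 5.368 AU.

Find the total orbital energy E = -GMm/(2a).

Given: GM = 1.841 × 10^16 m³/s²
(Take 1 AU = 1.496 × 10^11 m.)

Convert to SI: a = 5.368 AU = 8.03053e+11 m.
E = −GMm / (2a).
E = −1.841e+16 · 159.6 / (2 · 8.03053e+11) J ≈ -1.829e+06 J = -1.829 MJ.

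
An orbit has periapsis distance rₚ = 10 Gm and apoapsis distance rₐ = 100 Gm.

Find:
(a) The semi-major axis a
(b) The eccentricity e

Convert to SI: rₚ = 10 Gm = 1e+10 m; rₐ = 100 Gm = 1e+11 m.
(a) a = (rₚ + rₐ) / 2 = (1e+10 + 1e+11) / 2 ≈ 5.5e+10 m = 55 Gm.
(b) e = (rₐ − rₚ) / (rₐ + rₚ) = (1e+11 − 1e+10) / (1e+11 + 1e+10) ≈ 0.8182.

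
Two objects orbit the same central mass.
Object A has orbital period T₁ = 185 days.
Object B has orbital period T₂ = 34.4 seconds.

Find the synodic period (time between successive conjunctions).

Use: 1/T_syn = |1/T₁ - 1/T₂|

Convert to SI: T₁ = 185 days = 1.5984e+07 s.
T_syn = |T₁ · T₂ / (T₁ − T₂)|.
T_syn = |1.5984e+07 · 34.4 / (1.5984e+07 − 34.4)| s ≈ 34.4 s = 34.4 seconds.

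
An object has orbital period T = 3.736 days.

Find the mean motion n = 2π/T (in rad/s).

Convert to SI: T = 3.736 days = 322790 s.
n = 2π / T.
n = 2π / 322790 s ≈ 1.947e-05 rad/s.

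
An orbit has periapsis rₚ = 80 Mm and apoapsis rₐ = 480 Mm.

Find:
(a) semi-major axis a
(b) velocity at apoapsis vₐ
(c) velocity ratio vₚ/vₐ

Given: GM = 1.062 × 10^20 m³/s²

Convert to SI: rₚ = 80 Mm = 8e+07 m; rₐ = 480 Mm = 4.8e+08 m.
(a) a = (rₚ + rₐ)/2 = (8e+07 + 4.8e+08)/2 ≈ 2.8e+08 m
(b) With a = (rₚ + rₐ)/2 = 2.8e+08 m, vₐ = √(GM (2/rₐ − 1/a)) = √(1.062e+20 · (2/4.8e+08 − 1/2.8e+08)) m/s ≈ 2.514e+05 m/s
(c) Conservation of angular momentum (rₚvₚ = rₐvₐ) gives vₚ/vₐ = rₐ/rₚ = 4.8e+08/8e+07 ≈ 6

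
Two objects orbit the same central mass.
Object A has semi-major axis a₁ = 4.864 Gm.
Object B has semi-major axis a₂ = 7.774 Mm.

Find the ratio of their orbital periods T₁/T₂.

Convert to SI: a₁ = 4.864 Gm = 4.864e+09 m; a₂ = 7.774 Mm = 7.774e+06 m.
From Kepler's third law, (T₁/T₂)² = (a₁/a₂)³, so T₁/T₂ = (a₁/a₂)^(3/2).
a₁/a₂ = 4.864e+09 / 7.774e+06 = 625.675.
T₁/T₂ = (625.675)^(3/2) ≈ 1.565e+04.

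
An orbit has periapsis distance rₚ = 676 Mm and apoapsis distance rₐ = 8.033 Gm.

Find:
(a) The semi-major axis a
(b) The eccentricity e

Convert to SI: rₚ = 676 Mm = 6.76e+08 m; rₐ = 8.033 Gm = 8.033e+09 m.
(a) a = (rₚ + rₐ) / 2 = (6.76e+08 + 8.033e+09) / 2 ≈ 4.354e+09 m = 4.354 Gm.
(b) e = (rₐ − rₚ) / (rₐ + rₚ) = (8.033e+09 − 6.76e+08) / (8.033e+09 + 6.76e+08) ≈ 0.8448.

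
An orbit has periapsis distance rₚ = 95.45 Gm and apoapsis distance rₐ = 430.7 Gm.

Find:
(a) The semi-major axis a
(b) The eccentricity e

Convert to SI: rₚ = 95.45 Gm = 9.545e+10 m; rₐ = 430.7 Gm = 4.307e+11 m.
(a) a = (rₚ + rₐ) / 2 = (9.545e+10 + 4.307e+11) / 2 ≈ 2.631e+11 m = 263.1 Gm.
(b) e = (rₐ − rₚ) / (rₐ + rₚ) = (4.307e+11 − 9.545e+10) / (4.307e+11 + 9.545e+10) ≈ 0.6372.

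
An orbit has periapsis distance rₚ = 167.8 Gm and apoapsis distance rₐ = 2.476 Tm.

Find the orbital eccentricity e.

Convert to SI: rₚ = 167.8 Gm = 1.678e+11 m; rₐ = 2.476 Tm = 2.476e+12 m.
e = (rₐ − rₚ) / (rₐ + rₚ).
e = (2.476e+12 − 1.678e+11) / (2.476e+12 + 1.678e+11) = 2.3082e+12 / 2.6438e+12 ≈ 0.8731.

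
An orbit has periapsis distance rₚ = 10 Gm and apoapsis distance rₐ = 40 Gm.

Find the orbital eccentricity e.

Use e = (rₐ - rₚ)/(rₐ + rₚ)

Convert to SI: rₚ = 10 Gm = 1e+10 m; rₐ = 40 Gm = 4e+10 m.
e = (rₐ − rₚ) / (rₐ + rₚ).
e = (4e+10 − 1e+10) / (4e+10 + 1e+10) = 3e+10 / 5e+10 ≈ 0.6.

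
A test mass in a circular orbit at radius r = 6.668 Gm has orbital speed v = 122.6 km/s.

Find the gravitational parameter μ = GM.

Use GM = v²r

Convert to SI: r = 6.668 Gm = 6.668e+09 m; v = 122.6 km/s = 122600 m/s.
For a circular orbit v² = GM/r, so GM = v² · r.
GM = (122600)² · 6.668e+09 m³/s² ≈ 1.002e+20 m³/s² = 1.002 × 10^20 m³/s².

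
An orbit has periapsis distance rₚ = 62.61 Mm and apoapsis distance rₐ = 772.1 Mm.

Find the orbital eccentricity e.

Convert to SI: rₚ = 62.61 Mm = 6.261e+07 m; rₐ = 772.1 Mm = 7.721e+08 m.
e = (rₐ − rₚ) / (rₐ + rₚ).
e = (7.721e+08 − 6.261e+07) / (7.721e+08 + 6.261e+07) = 7.0949e+08 / 8.3471e+08 ≈ 0.85.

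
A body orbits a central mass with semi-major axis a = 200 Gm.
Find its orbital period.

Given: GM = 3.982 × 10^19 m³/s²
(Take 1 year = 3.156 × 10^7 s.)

Convert to SI: a = 200 Gm = 2e+11 m.
Kepler's third law: T = 2π √(a³ / GM).
Substituting a = 2e+11 m and GM = 3.982e+19 m³/s²:
T = 2π √((2e+11)³ / 3.982e+19) s
T ≈ 8.906e+07 s = 2.822 years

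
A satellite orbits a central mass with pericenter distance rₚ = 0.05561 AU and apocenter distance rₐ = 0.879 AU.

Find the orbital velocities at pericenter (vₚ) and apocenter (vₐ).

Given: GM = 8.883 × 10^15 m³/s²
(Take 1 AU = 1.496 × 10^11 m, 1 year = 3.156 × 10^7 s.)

Convert to SI: rₚ = 0.05561 AU = 8.31926e+09 m; rₐ = 0.879 AU = 1.31498e+11 m.
Use the vis-viva equation v² = GM(2/r − 1/a) with a = (rₚ + rₐ)/2 = (8.31926e+09 + 1.31498e+11)/2 = 6.99088e+10 m.
vₚ = √(GM · (2/rₚ − 1/a)) = √(8.883e+15 · (2/8.31926e+09 − 1/6.99088e+10)) m/s ≈ 1417 m/s = 0.299 AU/year.
vₐ = √(GM · (2/rₐ − 1/a)) = √(8.883e+15 · (2/1.31498e+11 − 1/6.99088e+10)) m/s ≈ 89.66 m/s = 0.01891 AU/year.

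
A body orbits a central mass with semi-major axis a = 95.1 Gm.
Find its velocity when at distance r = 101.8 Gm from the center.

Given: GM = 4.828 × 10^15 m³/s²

Convert to SI: a = 95.1 Gm = 9.51e+10 m; r = 101.8 Gm = 1.018e+11 m.
Vis-viva: v = √(GM · (2/r − 1/a)).
2/r − 1/a = 2/1.018e+11 − 1/9.51e+10 = 9.13112e-12 m⁻¹.
v = √(4.828e+15 · 9.13112e-12) m/s ≈ 210 m/s = 210 m/s.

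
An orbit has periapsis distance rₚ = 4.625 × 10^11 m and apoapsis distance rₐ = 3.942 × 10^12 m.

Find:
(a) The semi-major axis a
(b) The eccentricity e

(a) a = (rₚ + rₐ) / 2 = (4.625e+11 + 3.942e+12) / 2 ≈ 2.202e+12 m = 2.202 × 10^12 m.
(b) e = (rₐ − rₚ) / (rₐ + rₚ) = (3.942e+12 − 4.625e+11) / (3.942e+12 + 4.625e+11) ≈ 0.79.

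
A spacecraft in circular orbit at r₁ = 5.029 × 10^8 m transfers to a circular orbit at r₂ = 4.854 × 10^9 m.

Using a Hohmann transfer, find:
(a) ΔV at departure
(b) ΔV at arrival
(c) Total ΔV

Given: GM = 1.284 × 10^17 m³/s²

Transfer semi-major axis: a_t = (r₁ + r₂)/2 = (5.029e+08 + 4.854e+09)/2 = 2.67845e+09 m.
Circular speeds: v₁ = √(GM/r₁) = 15978.7 m/s, v₂ = √(GM/r₂) = 5143.19 m/s.
Transfer speeds (vis-viva v² = GM(2/r − 1/a_t)): v₁ᵗ = 21510.5 m/s, v₂ᵗ = 2228.6 m/s.
(a) ΔV₁ = |v₁ᵗ − v₁| ≈ 5532 m/s = 5.532 km/s.
(b) ΔV₂ = |v₂ − v₂ᵗ| ≈ 2915 m/s = 2.915 km/s.
(c) ΔV_total = ΔV₁ + ΔV₂ ≈ 8446 m/s = 8.446 km/s.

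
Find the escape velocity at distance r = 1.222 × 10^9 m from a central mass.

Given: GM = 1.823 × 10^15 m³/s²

Escape velocity comes from setting total energy to zero: ½v² − GM/r = 0 ⇒ v_esc = √(2GM / r).
v_esc = √(2 · 1.823e+15 / 1.222e+09) m/s ≈ 1727 m/s = 1.727 km/s.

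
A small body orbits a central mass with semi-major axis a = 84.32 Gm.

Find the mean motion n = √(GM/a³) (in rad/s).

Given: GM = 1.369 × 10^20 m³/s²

Convert to SI: a = 84.32 Gm = 8.432e+10 m.
n = √(GM / a³).
n = √(1.369e+20 / (8.432e+10)³) rad/s ≈ 4.779e-07 rad/s.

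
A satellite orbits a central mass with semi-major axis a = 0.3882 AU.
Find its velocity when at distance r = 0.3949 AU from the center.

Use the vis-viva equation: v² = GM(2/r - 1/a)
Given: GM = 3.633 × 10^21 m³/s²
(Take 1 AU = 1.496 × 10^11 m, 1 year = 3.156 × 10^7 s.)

Convert to SI: a = 0.3882 AU = 5.80747e+10 m; r = 0.3949 AU = 5.9077e+10 m.
Vis-viva: v = √(GM · (2/r − 1/a)).
2/r − 1/a = 2/5.9077e+10 − 1/5.80747e+10 = 1.66349e-11 m⁻¹.
v = √(3.633e+21 · 1.66349e-11) m/s ≈ 2.458e+05 m/s = 51.86 AU/year.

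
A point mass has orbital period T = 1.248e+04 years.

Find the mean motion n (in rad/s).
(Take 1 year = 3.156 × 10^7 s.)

Convert to SI: T = 1.248e+04 years = 3.93869e+11 s.
n = 2π / T.
n = 2π / 3.93869e+11 s ≈ 1.595e-11 rad/s.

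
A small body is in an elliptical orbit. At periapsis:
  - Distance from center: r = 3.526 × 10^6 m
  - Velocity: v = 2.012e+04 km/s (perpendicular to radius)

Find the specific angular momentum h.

Convert to SI: v = 2.012e+04 km/s = 2.012e+07 m/s.
With v perpendicular to r, h = r · v.
h = 3.526e+06 · 2.012e+07 m²/s ≈ 7.094e+13 m²/s.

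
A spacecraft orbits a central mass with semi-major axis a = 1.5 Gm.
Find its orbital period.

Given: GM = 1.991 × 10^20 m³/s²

Convert to SI: a = 1.5 Gm = 1.5e+09 m.
Kepler's third law: T = 2π √(a³ / GM).
Substituting a = 1.5e+09 m and GM = 1.991e+20 m³/s²:
T = 2π √((1.5e+09)³ / 1.991e+20) s
T ≈ 2.587e+04 s = 7.186 hours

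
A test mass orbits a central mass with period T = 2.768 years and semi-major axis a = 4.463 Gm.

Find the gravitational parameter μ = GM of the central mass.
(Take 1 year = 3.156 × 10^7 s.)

Convert to SI: T = 2.768 years = 8.73581e+07 s; a = 4.463 Gm = 4.463e+09 m.
GM = 4π² · a³ / T².
GM = 4π² · (4.463e+09)³ / (8.73581e+07)² m³/s² ≈ 4.599e+14 m³/s² = 4.599 × 10^14 m³/s².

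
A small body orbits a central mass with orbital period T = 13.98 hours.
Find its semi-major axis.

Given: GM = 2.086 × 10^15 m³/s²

Convert to SI: T = 13.98 hours = 50328 s.
Invert Kepler's third law: a = (GM · T² / (4π²))^(1/3).
Substituting T = 50328 s and GM = 2.086e+15 m³/s²:
a = (2.086e+15 · (50328)² / (4π²))^(1/3) m
a ≈ 5.115e+07 m = 5.115 × 10^7 m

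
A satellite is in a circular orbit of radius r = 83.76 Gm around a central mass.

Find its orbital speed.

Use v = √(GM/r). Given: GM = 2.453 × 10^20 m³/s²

Convert to SI: r = 83.76 Gm = 8.376e+10 m.
For a circular orbit, gravity supplies the centripetal force, so v = √(GM / r).
v = √(2.453e+20 / 8.376e+10) m/s ≈ 5.412e+04 m/s = 54.12 km/s.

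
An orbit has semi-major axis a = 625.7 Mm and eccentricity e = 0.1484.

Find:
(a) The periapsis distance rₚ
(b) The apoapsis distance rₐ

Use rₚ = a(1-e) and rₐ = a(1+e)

Convert to SI: a = 625.7 Mm = 6.257e+08 m.
(a) rₚ = a(1 − e) = 6.257e+08 · (1 − 0.1484) = 6.257e+08 · 0.8516 ≈ 5.328e+08 m = 532.8 Mm.
(b) rₐ = a(1 + e) = 6.257e+08 · (1 + 0.1484) = 6.257e+08 · 1.1484 ≈ 7.186e+08 m = 718.6 Mm.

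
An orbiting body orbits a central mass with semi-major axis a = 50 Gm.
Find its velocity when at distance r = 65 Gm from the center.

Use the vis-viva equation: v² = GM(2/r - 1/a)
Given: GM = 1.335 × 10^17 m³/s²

Convert to SI: a = 50 Gm = 5e+10 m; r = 65 Gm = 6.5e+10 m.
Vis-viva: v = √(GM · (2/r − 1/a)).
2/r − 1/a = 2/6.5e+10 − 1/5e+10 = 1.07692e-11 m⁻¹.
v = √(1.335e+17 · 1.07692e-11) m/s ≈ 1199 m/s = 1.199 km/s.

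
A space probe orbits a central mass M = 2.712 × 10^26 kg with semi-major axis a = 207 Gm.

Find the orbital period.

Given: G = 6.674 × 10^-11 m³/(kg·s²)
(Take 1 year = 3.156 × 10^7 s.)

Convert to SI: a = 207 Gm = 2.07e+11 m.
GM = G · M = 6.674e-11 · 2.712e+26 = 1.80999e+16 m³/s².
Kepler's third law: T = 2π √(a³ / GM).
Substituting a = 2.07e+11 m and GM = 1.80999e+16 m³/s²:
T = 2π √((2.07e+11)³ / 1.80999e+16) s
T ≈ 4.398e+09 s = 139.4 years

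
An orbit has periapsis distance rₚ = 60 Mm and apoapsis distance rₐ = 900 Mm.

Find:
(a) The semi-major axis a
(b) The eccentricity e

Convert to SI: rₚ = 60 Mm = 6e+07 m; rₐ = 900 Mm = 9e+08 m.
(a) a = (rₚ + rₐ) / 2 = (6e+07 + 9e+08) / 2 ≈ 4.8e+08 m = 480 Mm.
(b) e = (rₐ − rₚ) / (rₐ + rₚ) = (9e+08 − 6e+07) / (9e+08 + 6e+07) ≈ 0.875.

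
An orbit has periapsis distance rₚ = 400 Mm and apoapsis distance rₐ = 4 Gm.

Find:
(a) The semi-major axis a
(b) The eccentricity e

Convert to SI: rₚ = 400 Mm = 4e+08 m; rₐ = 4 Gm = 4e+09 m.
(a) a = (rₚ + rₐ) / 2 = (4e+08 + 4e+09) / 2 ≈ 2.2e+09 m = 2.2 Gm.
(b) e = (rₐ − rₚ) / (rₐ + rₚ) = (4e+09 − 4e+08) / (4e+09 + 4e+08) ≈ 0.8182.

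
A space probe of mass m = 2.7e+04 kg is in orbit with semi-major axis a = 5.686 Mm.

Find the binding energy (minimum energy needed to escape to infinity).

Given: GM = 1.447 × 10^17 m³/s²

Convert to SI: a = 5.686 Mm = 5.686e+06 m.
Total orbital energy is E = −GMm/(2a); binding energy is E_bind = −E = GMm/(2a).
E_bind = 1.447e+17 · 2.7e+04 / (2 · 5.686e+06) J ≈ 3.436e+14 J = 343.6 TJ.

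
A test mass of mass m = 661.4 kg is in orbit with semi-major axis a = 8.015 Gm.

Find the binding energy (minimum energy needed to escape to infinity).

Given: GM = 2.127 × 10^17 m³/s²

Convert to SI: a = 8.015 Gm = 8.015e+09 m.
Total orbital energy is E = −GMm/(2a); binding energy is E_bind = −E = GMm/(2a).
E_bind = 2.127e+17 · 661.4 / (2 · 8.015e+09) J ≈ 8.776e+09 J = 8.776 GJ.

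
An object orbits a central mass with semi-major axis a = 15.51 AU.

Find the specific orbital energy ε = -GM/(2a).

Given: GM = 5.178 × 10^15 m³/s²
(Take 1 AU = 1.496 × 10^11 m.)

Convert to SI: a = 15.51 AU = 2.3203e+12 m.
ε = −GM / (2a).
ε = −5.178e+15 / (2 · 2.3203e+12) J/kg ≈ -1116 J/kg = -1.116 kJ/kg.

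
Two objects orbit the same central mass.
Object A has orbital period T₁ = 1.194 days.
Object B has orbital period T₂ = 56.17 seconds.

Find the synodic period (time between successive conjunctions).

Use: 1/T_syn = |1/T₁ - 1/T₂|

Convert to SI: T₁ = 1.194 days = 103162 s.
T_syn = |T₁ · T₂ / (T₁ − T₂)|.
T_syn = |103162 · 56.17 / (103162 − 56.17)| s ≈ 56.2 s = 56.2 seconds.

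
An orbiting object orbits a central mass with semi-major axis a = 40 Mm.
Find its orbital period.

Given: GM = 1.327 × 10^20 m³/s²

Convert to SI: a = 40 Mm = 4e+07 m.
Kepler's third law: T = 2π √(a³ / GM).
Substituting a = 4e+07 m and GM = 1.327e+20 m³/s²:
T = 2π √((4e+07)³ / 1.327e+20) s
T ≈ 138 s = 2.3 minutes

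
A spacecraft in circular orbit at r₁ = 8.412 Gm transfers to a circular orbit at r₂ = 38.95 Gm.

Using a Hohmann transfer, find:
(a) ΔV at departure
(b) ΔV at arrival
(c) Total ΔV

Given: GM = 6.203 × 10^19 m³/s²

Convert to SI: r₁ = 8.412 Gm = 8.412e+09 m; r₂ = 38.95 Gm = 3.895e+10 m.
Transfer semi-major axis: a_t = (r₁ + r₂)/2 = (8.412e+09 + 3.895e+10)/2 = 2.3681e+10 m.
Circular speeds: v₁ = √(GM/r₁) = 85871.9 m/s, v₂ = √(GM/r₂) = 39906.8 m/s.
Transfer speeds (vis-viva v² = GM(2/r − 1/a_t)): v₁ᵗ = 110130 m/s, v₂ᵗ = 23784.7 m/s.
(a) ΔV₁ = |v₁ᵗ − v₁| ≈ 2.426e+04 m/s = 24.26 km/s.
(b) ΔV₂ = |v₂ − v₂ᵗ| ≈ 1.612e+04 m/s = 16.12 km/s.
(c) ΔV_total = ΔV₁ + ΔV₂ ≈ 4.038e+04 m/s = 40.38 km/s.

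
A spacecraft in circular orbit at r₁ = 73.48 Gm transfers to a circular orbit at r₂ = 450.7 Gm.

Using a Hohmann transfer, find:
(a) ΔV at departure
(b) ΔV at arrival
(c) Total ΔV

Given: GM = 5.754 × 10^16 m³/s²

Convert to SI: r₁ = 73.48 Gm = 7.348e+10 m; r₂ = 450.7 Gm = 4.507e+11 m.
Transfer semi-major axis: a_t = (r₁ + r₂)/2 = (7.348e+10 + 4.507e+11)/2 = 2.6209e+11 m.
Circular speeds: v₁ = √(GM/r₁) = 884.913 m/s, v₂ = √(GM/r₂) = 357.307 m/s.
Transfer speeds (vis-viva v² = GM(2/r − 1/a_t)): v₁ᵗ = 1160.43 m/s, v₂ᵗ = 189.191 m/s.
(a) ΔV₁ = |v₁ᵗ − v₁| ≈ 275.5 m/s = 275.5 m/s.
(b) ΔV₂ = |v₂ − v₂ᵗ| ≈ 168.1 m/s = 168.1 m/s.
(c) ΔV_total = ΔV₁ + ΔV₂ ≈ 443.6 m/s = 443.6 m/s.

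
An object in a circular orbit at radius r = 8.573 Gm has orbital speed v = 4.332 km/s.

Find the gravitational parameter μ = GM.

Convert to SI: r = 8.573 Gm = 8.573e+09 m; v = 4.332 km/s = 4332 m/s.
For a circular orbit v² = GM/r, so GM = v² · r.
GM = (4332)² · 8.573e+09 m³/s² ≈ 1.609e+17 m³/s² = 1.609 × 10^17 m³/s².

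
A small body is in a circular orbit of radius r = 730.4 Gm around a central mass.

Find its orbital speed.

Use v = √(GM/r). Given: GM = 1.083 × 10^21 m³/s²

Convert to SI: r = 730.4 Gm = 7.304e+11 m.
For a circular orbit, gravity supplies the centripetal force, so v = √(GM / r).
v = √(1.083e+21 / 7.304e+11) m/s ≈ 3.851e+04 m/s = 38.51 km/s.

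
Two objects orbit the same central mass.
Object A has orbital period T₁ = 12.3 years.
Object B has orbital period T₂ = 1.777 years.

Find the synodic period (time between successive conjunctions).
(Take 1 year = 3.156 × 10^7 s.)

Convert to SI: T₁ = 12.3 years = 3.88188e+08 s; T₂ = 1.777 years = 5.60821e+07 s.
T_syn = |T₁ · T₂ / (T₁ − T₂)|.
T_syn = |3.88188e+08 · 5.60821e+07 / (3.88188e+08 − 5.60821e+07)| s ≈ 6.555e+07 s = 2.077 years.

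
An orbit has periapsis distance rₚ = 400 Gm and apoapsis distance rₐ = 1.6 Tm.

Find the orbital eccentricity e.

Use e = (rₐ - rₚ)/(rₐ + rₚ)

Convert to SI: rₚ = 400 Gm = 4e+11 m; rₐ = 1.6 Tm = 1.6e+12 m.
e = (rₐ − rₚ) / (rₐ + rₚ).
e = (1.6e+12 − 4e+11) / (1.6e+12 + 4e+11) = 1.2e+12 / 2e+12 ≈ 0.6.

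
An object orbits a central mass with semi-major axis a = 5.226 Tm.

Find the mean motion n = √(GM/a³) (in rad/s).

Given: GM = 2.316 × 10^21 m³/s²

Convert to SI: a = 5.226 Tm = 5.226e+12 m.
n = √(GM / a³).
n = √(2.316e+21 / (5.226e+12)³) rad/s ≈ 4.028e-09 rad/s.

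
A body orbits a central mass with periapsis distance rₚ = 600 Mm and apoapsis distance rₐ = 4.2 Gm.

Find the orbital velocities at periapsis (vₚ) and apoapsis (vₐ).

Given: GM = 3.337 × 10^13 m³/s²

Convert to SI: rₚ = 600 Mm = 6e+08 m; rₐ = 4.2 Gm = 4.2e+09 m.
Use the vis-viva equation v² = GM(2/r − 1/a) with a = (rₚ + rₐ)/2 = (6e+08 + 4.2e+09)/2 = 2.4e+09 m.
vₚ = √(GM · (2/rₚ − 1/a)) = √(3.337e+13 · (2/6e+08 − 1/2.4e+09)) m/s ≈ 312 m/s = 312 m/s.
vₐ = √(GM · (2/rₐ − 1/a)) = √(3.337e+13 · (2/4.2e+09 − 1/2.4e+09)) m/s ≈ 44.57 m/s = 44.57 m/s.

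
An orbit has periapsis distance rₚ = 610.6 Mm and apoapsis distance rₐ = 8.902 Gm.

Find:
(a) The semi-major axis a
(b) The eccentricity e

Convert to SI: rₚ = 610.6 Mm = 6.106e+08 m; rₐ = 8.902 Gm = 8.902e+09 m.
(a) a = (rₚ + rₐ) / 2 = (6.106e+08 + 8.902e+09) / 2 ≈ 4.756e+09 m = 4.756 Gm.
(b) e = (rₐ − rₚ) / (rₐ + rₚ) = (8.902e+09 − 6.106e+08) / (8.902e+09 + 6.106e+08) ≈ 0.8716.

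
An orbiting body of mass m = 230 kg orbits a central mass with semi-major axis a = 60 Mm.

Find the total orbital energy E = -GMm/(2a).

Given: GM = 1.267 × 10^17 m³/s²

Convert to SI: a = 60 Mm = 6e+07 m.
E = −GMm / (2a).
E = −1.267e+17 · 230 / (2 · 6e+07) J ≈ -2.428e+11 J = -242.8 GJ.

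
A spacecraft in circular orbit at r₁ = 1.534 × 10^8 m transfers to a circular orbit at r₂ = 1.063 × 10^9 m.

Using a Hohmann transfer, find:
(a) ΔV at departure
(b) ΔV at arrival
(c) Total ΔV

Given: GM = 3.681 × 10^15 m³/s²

Transfer semi-major axis: a_t = (r₁ + r₂)/2 = (1.534e+08 + 1.063e+09)/2 = 6.082e+08 m.
Circular speeds: v₁ = √(GM/r₁) = 4898.58 m/s, v₂ = √(GM/r₂) = 1860.87 m/s.
Transfer speeds (vis-viva v² = GM(2/r − 1/a_t)): v₁ᵗ = 6476.1 m/s, v₂ᵗ = 934.557 m/s.
(a) ΔV₁ = |v₁ᵗ − v₁| ≈ 1578 m/s = 1.578 km/s.
(b) ΔV₂ = |v₂ − v₂ᵗ| ≈ 926.3 m/s = 926.3 m/s.
(c) ΔV_total = ΔV₁ + ΔV₂ ≈ 2504 m/s = 2.504 km/s.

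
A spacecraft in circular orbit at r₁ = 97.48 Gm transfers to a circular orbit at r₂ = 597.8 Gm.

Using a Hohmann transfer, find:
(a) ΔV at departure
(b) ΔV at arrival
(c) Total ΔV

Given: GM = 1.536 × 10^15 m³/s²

Convert to SI: r₁ = 97.48 Gm = 9.748e+10 m; r₂ = 597.8 Gm = 5.978e+11 m.
Transfer semi-major axis: a_t = (r₁ + r₂)/2 = (9.748e+10 + 5.978e+11)/2 = 3.4764e+11 m.
Circular speeds: v₁ = √(GM/r₁) = 125.527 m/s, v₂ = √(GM/r₂) = 50.6895 m/s.
Transfer speeds (vis-viva v² = GM(2/r − 1/a_t)): v₁ᵗ = 164.608 m/s, v₂ᵗ = 26.8417 m/s.
(a) ΔV₁ = |v₁ᵗ − v₁| ≈ 39.08 m/s = 39.08 m/s.
(b) ΔV₂ = |v₂ − v₂ᵗ| ≈ 23.85 m/s = 23.85 m/s.
(c) ΔV_total = ΔV₁ + ΔV₂ ≈ 62.93 m/s = 62.93 m/s.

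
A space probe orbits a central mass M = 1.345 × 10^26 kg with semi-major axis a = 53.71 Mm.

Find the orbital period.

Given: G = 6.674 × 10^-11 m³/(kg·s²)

Convert to SI: a = 53.71 Mm = 5.371e+07 m.
GM = G · M = 6.674e-11 · 1.345e+26 = 8.97653e+15 m³/s².
Kepler's third law: T = 2π √(a³ / GM).
Substituting a = 5.371e+07 m and GM = 8.97653e+15 m³/s²:
T = 2π √((5.371e+07)³ / 8.97653e+15) s
T ≈ 2.61e+04 s = 7.251 hours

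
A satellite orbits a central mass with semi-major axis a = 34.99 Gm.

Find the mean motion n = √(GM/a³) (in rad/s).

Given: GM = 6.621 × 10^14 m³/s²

Convert to SI: a = 34.99 Gm = 3.499e+10 m.
n = √(GM / a³).
n = √(6.621e+14 / (3.499e+10)³) rad/s ≈ 3.931e-09 rad/s.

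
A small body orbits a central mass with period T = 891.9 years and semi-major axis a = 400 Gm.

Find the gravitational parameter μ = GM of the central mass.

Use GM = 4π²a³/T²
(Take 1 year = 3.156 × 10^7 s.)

Convert to SI: T = 891.9 years = 2.81484e+10 s; a = 400 Gm = 4e+11 m.
GM = 4π² · a³ / T².
GM = 4π² · (4e+11)³ / (2.81484e+10)² m³/s² ≈ 3.189e+15 m³/s² = 3.189 × 10^15 m³/s².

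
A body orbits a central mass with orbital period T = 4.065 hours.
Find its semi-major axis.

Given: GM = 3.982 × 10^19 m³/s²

Convert to SI: T = 4.065 hours = 14634 s.
Invert Kepler's third law: a = (GM · T² / (4π²))^(1/3).
Substituting T = 14634 s and GM = 3.982e+19 m³/s²:
a = (3.982e+19 · (14634)² / (4π²))^(1/3) m
a ≈ 6e+08 m = 600 Mm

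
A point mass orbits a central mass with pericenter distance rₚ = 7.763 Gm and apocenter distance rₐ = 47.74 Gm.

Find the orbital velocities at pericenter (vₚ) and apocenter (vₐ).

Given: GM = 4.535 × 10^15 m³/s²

Convert to SI: rₚ = 7.763 Gm = 7.763e+09 m; rₐ = 47.74 Gm = 4.774e+10 m.
Use the vis-viva equation v² = GM(2/r − 1/a) with a = (rₚ + rₐ)/2 = (7.763e+09 + 4.774e+10)/2 = 2.77515e+10 m.
vₚ = √(GM · (2/rₚ − 1/a)) = √(4.535e+15 · (2/7.763e+09 − 1/2.77515e+10)) m/s ≈ 1002 m/s = 1.002 km/s.
vₐ = √(GM · (2/rₐ − 1/a)) = √(4.535e+15 · (2/4.774e+10 − 1/2.77515e+10)) m/s ≈ 163 m/s = 163 m/s.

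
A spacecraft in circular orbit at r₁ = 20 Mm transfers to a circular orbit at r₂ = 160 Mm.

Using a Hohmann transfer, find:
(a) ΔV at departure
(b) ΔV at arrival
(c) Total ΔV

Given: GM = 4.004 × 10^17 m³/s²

Convert to SI: r₁ = 20 Mm = 2e+07 m; r₂ = 160 Mm = 1.6e+08 m.
Transfer semi-major axis: a_t = (r₁ + r₂)/2 = (2e+07 + 1.6e+08)/2 = 9e+07 m.
Circular speeds: v₁ = √(GM/r₁) = 141492 m/s, v₂ = √(GM/r₂) = 50025 m/s.
Transfer speeds (vis-viva v² = GM(2/r − 1/a_t)): v₁ᵗ = 188656 m/s, v₂ᵗ = 23582 m/s.
(a) ΔV₁ = |v₁ᵗ − v₁| ≈ 4.716e+04 m/s = 47.16 km/s.
(b) ΔV₂ = |v₂ − v₂ᵗ| ≈ 2.644e+04 m/s = 26.44 km/s.
(c) ΔV_total = ΔV₁ + ΔV₂ ≈ 7.361e+04 m/s = 73.61 km/s.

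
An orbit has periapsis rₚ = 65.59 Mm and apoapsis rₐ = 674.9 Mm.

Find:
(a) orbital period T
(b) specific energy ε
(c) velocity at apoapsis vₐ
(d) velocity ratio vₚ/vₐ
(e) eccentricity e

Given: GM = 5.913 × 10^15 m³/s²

Convert to SI: rₚ = 65.59 Mm = 6.559e+07 m; rₐ = 674.9 Mm = 6.749e+08 m.
(a) With a = (rₚ + rₐ)/2 = 3.70245e+08 m, T = 2π √(a³/GM) = 2π √((3.70245e+08)³/5.913e+15) s ≈ 5.821e+05 s
(b) With a = (rₚ + rₐ)/2 = 3.70245e+08 m, ε = −GM/(2a) = −5.913e+15/(2 · 3.70245e+08) J/kg ≈ -7.985e+06 J/kg
(c) With a = (rₚ + rₐ)/2 = 3.70245e+08 m, vₐ = √(GM (2/rₐ − 1/a)) = √(5.913e+15 · (2/6.749e+08 − 1/3.70245e+08)) m/s ≈ 1246 m/s
(d) Conservation of angular momentum (rₚvₚ = rₐvₐ) gives vₚ/vₐ = rₐ/rₚ = 6.749e+08/6.559e+07 ≈ 10.29
(e) e = (rₐ − rₚ)/(rₐ + rₚ) = (6.749e+08 − 6.559e+07)/(6.749e+08 + 6.559e+07) ≈ 0.8228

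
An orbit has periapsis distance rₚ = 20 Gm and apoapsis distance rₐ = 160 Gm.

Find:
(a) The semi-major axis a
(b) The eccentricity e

Convert to SI: rₚ = 20 Gm = 2e+10 m; rₐ = 160 Gm = 1.6e+11 m.
(a) a = (rₚ + rₐ) / 2 = (2e+10 + 1.6e+11) / 2 ≈ 9e+10 m = 90 Gm.
(b) e = (rₐ − rₚ) / (rₐ + rₚ) = (1.6e+11 − 2e+10) / (1.6e+11 + 2e+10) ≈ 0.7778.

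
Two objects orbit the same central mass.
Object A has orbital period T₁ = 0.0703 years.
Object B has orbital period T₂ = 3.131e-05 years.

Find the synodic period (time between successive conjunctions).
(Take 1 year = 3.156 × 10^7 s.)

Convert to SI: T₁ = 0.0703 years = 2.21867e+06 s; T₂ = 3.131e-05 years = 988.144 s.
T_syn = |T₁ · T₂ / (T₁ − T₂)|.
T_syn = |2.21867e+06 · 988.144 / (2.21867e+06 − 988.144)| s ≈ 988.6 s = 3.132e-05 years.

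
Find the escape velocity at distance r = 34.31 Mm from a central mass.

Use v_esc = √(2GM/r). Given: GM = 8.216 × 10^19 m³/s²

Convert to SI: r = 34.31 Mm = 3.431e+07 m.
Escape velocity comes from setting total energy to zero: ½v² − GM/r = 0 ⇒ v_esc = √(2GM / r).
v_esc = √(2 · 8.216e+19 / 3.431e+07) m/s ≈ 2.188e+06 m/s = 2188 km/s.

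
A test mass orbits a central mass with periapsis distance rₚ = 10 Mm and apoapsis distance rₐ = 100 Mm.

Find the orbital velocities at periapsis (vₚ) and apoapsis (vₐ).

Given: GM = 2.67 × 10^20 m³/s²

Convert to SI: rₚ = 10 Mm = 1e+07 m; rₐ = 100 Mm = 1e+08 m.
Use the vis-viva equation v² = GM(2/r − 1/a) with a = (rₚ + rₐ)/2 = (1e+07 + 1e+08)/2 = 5.5e+07 m.
vₚ = √(GM · (2/rₚ − 1/a)) = √(2.67e+20 · (2/1e+07 − 1/5.5e+07)) m/s ≈ 6.967e+06 m/s = 6967 km/s.
vₐ = √(GM · (2/rₐ − 1/a)) = √(2.67e+20 · (2/1e+08 − 1/5.5e+07)) m/s ≈ 6.967e+05 m/s = 696.7 km/s.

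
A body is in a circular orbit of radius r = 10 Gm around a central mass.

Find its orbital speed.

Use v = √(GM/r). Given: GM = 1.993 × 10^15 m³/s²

Convert to SI: r = 10 Gm = 1e+10 m.
For a circular orbit, gravity supplies the centripetal force, so v = √(GM / r).
v = √(1.993e+15 / 1e+10) m/s ≈ 446.4 m/s = 446.4 m/s.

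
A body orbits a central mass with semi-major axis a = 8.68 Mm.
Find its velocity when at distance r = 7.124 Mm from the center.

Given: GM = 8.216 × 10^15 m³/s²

Convert to SI: a = 8.68 Mm = 8.68e+06 m; r = 7.124 Mm = 7.124e+06 m.
Vis-viva: v = √(GM · (2/r − 1/a)).
2/r − 1/a = 2/7.124e+06 − 1/8.68e+06 = 1.65534e-07 m⁻¹.
v = √(8.216e+15 · 1.65534e-07) m/s ≈ 3.688e+04 m/s = 36.88 km/s.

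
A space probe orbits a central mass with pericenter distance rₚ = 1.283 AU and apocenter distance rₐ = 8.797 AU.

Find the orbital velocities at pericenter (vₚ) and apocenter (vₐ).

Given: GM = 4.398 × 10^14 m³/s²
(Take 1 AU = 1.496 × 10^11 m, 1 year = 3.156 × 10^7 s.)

Convert to SI: rₚ = 1.283 AU = 1.91937e+11 m; rₐ = 8.797 AU = 1.31603e+12 m.
Use the vis-viva equation v² = GM(2/r − 1/a) with a = (rₚ + rₐ)/2 = (1.91937e+11 + 1.31603e+12)/2 = 7.53984e+11 m.
vₚ = √(GM · (2/rₚ − 1/a)) = √(4.398e+14 · (2/1.91937e+11 − 1/7.53984e+11)) m/s ≈ 63.24 m/s = 0.01334 AU/year.
vₐ = √(GM · (2/rₐ − 1/a)) = √(4.398e+14 · (2/1.31603e+12 − 1/7.53984e+11)) m/s ≈ 9.223 m/s = 0.001946 AU/year.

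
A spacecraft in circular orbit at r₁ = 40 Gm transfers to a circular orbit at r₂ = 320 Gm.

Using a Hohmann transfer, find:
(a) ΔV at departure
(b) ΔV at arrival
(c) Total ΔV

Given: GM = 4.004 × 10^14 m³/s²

Convert to SI: r₁ = 40 Gm = 4e+10 m; r₂ = 320 Gm = 3.2e+11 m.
Transfer semi-major axis: a_t = (r₁ + r₂)/2 = (4e+10 + 3.2e+11)/2 = 1.8e+11 m.
Circular speeds: v₁ = √(GM/r₁) = 100.05 m/s, v₂ = √(GM/r₂) = 35.373 m/s.
Transfer speeds (vis-viva v² = GM(2/r − 1/a_t)): v₁ᵗ = 133.4 m/s, v₂ᵗ = 16.675 m/s.
(a) ΔV₁ = |v₁ᵗ − v₁| ≈ 33.35 m/s = 33.35 m/s.
(b) ΔV₂ = |v₂ − v₂ᵗ| ≈ 18.7 m/s = 18.7 m/s.
(c) ΔV_total = ΔV₁ + ΔV₂ ≈ 52.05 m/s = 52.05 m/s.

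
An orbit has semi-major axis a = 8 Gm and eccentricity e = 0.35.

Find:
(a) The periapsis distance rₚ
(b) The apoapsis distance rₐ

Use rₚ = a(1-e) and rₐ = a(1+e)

Convert to SI: a = 8 Gm = 8e+09 m.
(a) rₚ = a(1 − e) = 8e+09 · (1 − 0.35) = 8e+09 · 0.65 ≈ 5.2e+09 m = 5.2 Gm.
(b) rₐ = a(1 + e) = 8e+09 · (1 + 0.35) = 8e+09 · 1.35 ≈ 1.08e+10 m = 10.8 Gm.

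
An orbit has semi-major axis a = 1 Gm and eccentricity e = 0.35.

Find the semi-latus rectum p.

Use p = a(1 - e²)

Convert to SI: a = 1 Gm = 1e+09 m.
p = a (1 − e²).
p = 1e+09 · (1 − (0.35)²) = 1e+09 · 0.8775 ≈ 8.775e+08 m = 877.5 Mm.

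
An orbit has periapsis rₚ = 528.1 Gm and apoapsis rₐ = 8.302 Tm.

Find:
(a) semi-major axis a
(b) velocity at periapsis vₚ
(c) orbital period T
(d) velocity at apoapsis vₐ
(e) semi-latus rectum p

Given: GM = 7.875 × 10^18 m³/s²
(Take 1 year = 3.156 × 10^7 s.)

Convert to SI: rₚ = 528.1 Gm = 5.281e+11 m; rₐ = 8.302 Tm = 8.302e+12 m.
(a) a = (rₚ + rₐ)/2 = (5.281e+11 + 8.302e+12)/2 ≈ 4.415e+12 m
(b) With a = (rₚ + rₐ)/2 = 4.41505e+12 m, vₚ = √(GM (2/rₚ − 1/a)) = √(7.875e+18 · (2/5.281e+11 − 1/4.41505e+12)) m/s ≈ 5295 m/s
(c) With a = (rₚ + rₐ)/2 = 4.41505e+12 m, T = 2π √(a³/GM) = 2π √((4.41505e+12)³/7.875e+18) s ≈ 2.077e+10 s
(d) With a = (rₚ + rₐ)/2 = 4.41505e+12 m, vₐ = √(GM (2/rₐ − 1/a)) = √(7.875e+18 · (2/8.302e+12 − 1/4.41505e+12)) m/s ≈ 336.8 m/s
(e) From a = (rₚ + rₐ)/2 = 4.41505e+12 m and e = (rₐ − rₚ)/(rₐ + rₚ) = 0.880386, p = a(1 − e²) = 4.41505e+12 · (1 − (0.880386)²) ≈ 9.93e+11 m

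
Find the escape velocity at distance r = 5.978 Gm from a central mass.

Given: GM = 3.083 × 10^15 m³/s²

Convert to SI: r = 5.978 Gm = 5.978e+09 m.
Escape velocity comes from setting total energy to zero: ½v² − GM/r = 0 ⇒ v_esc = √(2GM / r).
v_esc = √(2 · 3.083e+15 / 5.978e+09) m/s ≈ 1016 m/s = 1.016 km/s.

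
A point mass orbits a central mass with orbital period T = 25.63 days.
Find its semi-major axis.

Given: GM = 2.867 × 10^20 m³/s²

Convert to SI: T = 25.63 days = 2.21443e+06 s.
Invert Kepler's third law: a = (GM · T² / (4π²))^(1/3).
Substituting T = 2.21443e+06 s and GM = 2.867e+20 m³/s²:
a = (2.867e+20 · (2.21443e+06)² / (4π²))^(1/3) m
a ≈ 3.29e+10 m = 32.9 Gm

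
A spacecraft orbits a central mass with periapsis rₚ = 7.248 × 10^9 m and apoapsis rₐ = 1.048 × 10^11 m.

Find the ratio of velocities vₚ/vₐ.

Conservation of angular momentum gives rₚvₚ = rₐvₐ, so vₚ/vₐ = rₐ/rₚ.
vₚ/vₐ = 1.048e+11 / 7.248e+09 ≈ 14.46.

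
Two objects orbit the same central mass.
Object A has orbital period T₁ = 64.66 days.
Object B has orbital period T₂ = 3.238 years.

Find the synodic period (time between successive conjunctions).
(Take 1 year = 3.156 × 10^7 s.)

Convert to SI: T₁ = 64.66 days = 5.58662e+06 s; T₂ = 3.238 years = 1.02191e+08 s.
T_syn = |T₁ · T₂ / (T₁ − T₂)|.
T_syn = |5.58662e+06 · 1.02191e+08 / (5.58662e+06 − 1.02191e+08)| s ≈ 5.91e+06 s = 68.4 days.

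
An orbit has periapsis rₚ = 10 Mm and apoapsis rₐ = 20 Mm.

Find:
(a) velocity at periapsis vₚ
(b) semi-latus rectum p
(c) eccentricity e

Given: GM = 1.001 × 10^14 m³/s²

Convert to SI: rₚ = 10 Mm = 1e+07 m; rₐ = 20 Mm = 2e+07 m.
(a) With a = (rₚ + rₐ)/2 = 1.5e+07 m, vₚ = √(GM (2/rₚ − 1/a)) = √(1.001e+14 · (2/1e+07 − 1/1.5e+07)) m/s ≈ 3653 m/s
(b) From a = (rₚ + rₐ)/2 = 1.5e+07 m and e = (rₐ − rₚ)/(rₐ + rₚ) = 0.333333, p = a(1 − e²) = 1.5e+07 · (1 − (0.333333)²) ≈ 1.333e+07 m
(c) e = (rₐ − rₚ)/(rₐ + rₚ) = (2e+07 − 1e+07)/(2e+07 + 1e+07) ≈ 0.3333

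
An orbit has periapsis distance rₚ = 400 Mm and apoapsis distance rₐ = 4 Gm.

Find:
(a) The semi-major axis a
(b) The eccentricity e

Convert to SI: rₚ = 400 Mm = 4e+08 m; rₐ = 4 Gm = 4e+09 m.
(a) a = (rₚ + rₐ) / 2 = (4e+08 + 4e+09) / 2 ≈ 2.2e+09 m = 2.2 Gm.
(b) e = (rₐ − rₚ) / (rₐ + rₚ) = (4e+09 − 4e+08) / (4e+09 + 4e+08) ≈ 0.8182.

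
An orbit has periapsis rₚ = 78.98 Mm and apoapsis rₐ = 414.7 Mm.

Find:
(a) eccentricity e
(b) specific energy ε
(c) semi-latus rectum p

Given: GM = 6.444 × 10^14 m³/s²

Convert to SI: rₚ = 78.98 Mm = 7.898e+07 m; rₐ = 414.7 Mm = 4.147e+08 m.
(a) e = (rₐ − rₚ)/(rₐ + rₚ) = (4.147e+08 − 7.898e+07)/(4.147e+08 + 7.898e+07) ≈ 0.68
(b) With a = (rₚ + rₐ)/2 = 2.4684e+08 m, ε = −GM/(2a) = −6.444e+14/(2 · 2.4684e+08) J/kg ≈ -1.305e+06 J/kg
(c) From a = (rₚ + rₐ)/2 = 2.4684e+08 m and e = (rₐ − rₚ)/(rₐ + rₚ) = 0.680036, p = a(1 − e²) = 2.4684e+08 · (1 − (0.680036)²) ≈ 1.327e+08 m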